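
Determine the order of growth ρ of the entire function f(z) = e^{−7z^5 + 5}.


|e^{−7z^5 + 5}| = e^{Re(-7·z^5) + 5} ≤ e^{7|z|^5 + 5} = e^{7r^5 + 5} on |z| = r, so ρ ≤ 5. Choosing z on |z|=r so that -7·z^5 is real positive (always possible by picking arg z appropriately) gives |f(z)| = e^{7r^5 + 5}, matching the bound. The additive constant 5 does not affect log log M(r) ~ 5·log r. Hence ρ = 5.
Therefore ρ = 5.

Order ρ = 5.


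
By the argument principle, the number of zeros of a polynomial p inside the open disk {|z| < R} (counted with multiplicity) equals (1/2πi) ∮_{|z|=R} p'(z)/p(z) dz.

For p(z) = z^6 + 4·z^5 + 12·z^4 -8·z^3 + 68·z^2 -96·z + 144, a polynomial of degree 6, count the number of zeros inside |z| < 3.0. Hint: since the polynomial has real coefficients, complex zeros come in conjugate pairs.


The zeros of p are: (1 + 1i), (1 - 1i), (-3 + 3i), (-3 - 3i), (0 + 2i), (0 - 2i).
Their magnitudes are: 1.414, 1.414, 4.243, 4.243, 2, 2.
Zeros with |z| < R = 3.0: (1 + 1i), (1 - 1i), (0 + 2i), (0 - 2i).
Count = 4.
By the argument principle, (1/2πi) ∮_{|z|=R} p'(z)/p(z) dz equals exactly this count.

Number of zeros inside |z| < 3.0: 4.


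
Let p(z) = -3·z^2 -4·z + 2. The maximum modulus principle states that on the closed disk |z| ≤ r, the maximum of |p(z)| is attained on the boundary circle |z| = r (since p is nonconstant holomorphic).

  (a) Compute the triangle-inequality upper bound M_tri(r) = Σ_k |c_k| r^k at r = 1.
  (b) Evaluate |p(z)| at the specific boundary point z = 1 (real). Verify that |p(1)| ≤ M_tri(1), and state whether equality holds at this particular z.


Coefficients: c_0 = 2, c_1 = -4, c_2 = -3. Radius r = 1.
Part (a). Triangle bound: M_tri(r) = Σ_k |c_k| r^k
  = |2|·1^0 + |-4|·1^1 + |-3|·1^2
  = 2 + 4 + 3 = 9.
This bounds M(r) := max_{|z|=r} |p(z)| from above; equality holds iff all terms c_k z^k can be made to align in phase at a single z on |z|=r.
Part (b). At z = 1 (real, on the circle |z| = r):
  p(1) = (2)·1^0 + (-4)·1^1 + (-3)·1^2 = -5.
  |p(1)| = 5.
Check: |p(1)| = 5 ≤ 9 = M_tri(1). ✓ Equality does not hold at z = 1 (the coefficients have mixed signs, so the terms do not all align in phase there).

M_tri(1) = 9; |p(1)| = 5; equality at z=1: no.


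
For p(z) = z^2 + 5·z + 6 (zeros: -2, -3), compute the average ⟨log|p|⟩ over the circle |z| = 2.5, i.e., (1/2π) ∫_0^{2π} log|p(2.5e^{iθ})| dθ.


Zeros: -3, -2; r = 2.5.
Inside |z| < r: -2. Outside (|z| ≥ r): -3.
p(0) = 6, so log|p(0)| = log(6) = 1.7918.
Apply Jensen: I(r) = log|p(0)| + Σ_k log(r/|z_k|), summed over zeros inside |z| < r.
  log(r/|z_k|) for z_k = -2: log(2.5/2) = 0.2231
  Outside zeros (-3) contribute nothing to the Jensen sum.
Sum over inside zeros: 0.2231.
I(r) = log|p(0)| + (inside sum) = 1.7918 + 0.2231 = 2.0149.
Note: since some zeros are outside |z| ≤ r, the simplified n·log(r) form does NOT apply — only the inside zeros contribute.

I(r) ≈ 2.0149.


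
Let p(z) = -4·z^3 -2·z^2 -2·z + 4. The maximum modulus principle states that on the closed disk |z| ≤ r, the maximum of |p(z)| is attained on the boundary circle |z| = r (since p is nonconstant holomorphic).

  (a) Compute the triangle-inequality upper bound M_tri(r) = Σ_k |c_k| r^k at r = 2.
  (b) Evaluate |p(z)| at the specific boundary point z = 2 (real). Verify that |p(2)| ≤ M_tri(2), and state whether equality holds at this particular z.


Coefficients: c_0 = 4, c_1 = -2, c_2 = -2, c_3 = -4. Radius r = 2.
Part (a). Triangle bound: M_tri(r) = Σ_k |c_k| r^k
  = |4|·2^0 + |-2|·2^1 + |-2|·2^2 + |-4|·2^3
  = 4 + 4 + 8 + 32 = 48.
This bounds M(r) := max_{|z|=r} |p(z)| from above; equality holds iff all terms c_k z^k can be made to align in phase at a single z on |z|=r.
Part (b). At z = 2 (real, on the circle |z| = r):
  p(2) = (4)·2^0 + (-2)·2^1 + (-2)·2^2 + (-4)·2^3 = -40.
  |p(2)| = 40.
Check: |p(2)| = 40 ≤ 48 = M_tri(2). ✓ Equality does not hold at z = 2 (the coefficients have mixed signs, so the terms do not all align in phase there).

M_tri(2) = 48; |p(2)| = 40; equality at z=2: no.


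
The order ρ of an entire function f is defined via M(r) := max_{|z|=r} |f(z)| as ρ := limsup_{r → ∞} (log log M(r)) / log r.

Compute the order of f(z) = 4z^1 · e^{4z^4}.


M(r) = max_{|z|=r} |4|·|z|^1·|e^{4z^4}| = 4·r^1 · e^{4r^4} (the factors attain their maxima compatibly on |z|=r). Then log M(r) = log 4 + 1·log r + 4r^4, dominated by the last term, so log log M(r) ~ 4·log r. The polynomial factor 4z^1 contributes only a log r term and does not affect the order. ρ = 4.
Therefore ρ = 4.

Order ρ = 4.


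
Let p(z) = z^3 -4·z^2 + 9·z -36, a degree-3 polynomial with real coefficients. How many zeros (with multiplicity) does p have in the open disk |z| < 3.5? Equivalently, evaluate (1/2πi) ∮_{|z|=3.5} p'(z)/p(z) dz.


The zeros of p are: 4, (0 + 3i), (0 - 3i).
Their magnitudes are: 4, 3, 3.
Zeros with |z| < R = 3.5: (0 + 3i), (0 - 3i).
Count = 2.
By the argument principle, (1/2πi) ∮_{|z|=R} p'(z)/p(z) dz equals exactly this count.

Number of zeros inside |z| < 3.5: 2.


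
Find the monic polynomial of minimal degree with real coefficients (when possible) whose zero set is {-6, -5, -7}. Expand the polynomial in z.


The polynomial is p(z) = ∏_{α ∈ S} (z − α), where S = {-6, -5, -7}.
Expanding the product yields: p(z) = z^3 + 18·z^2 + 107·z + 210.
The resulting polynomial has degree 3 and real coefficients as required.

p(z) = z^3 + 18·z^2 + 107·z + 210.


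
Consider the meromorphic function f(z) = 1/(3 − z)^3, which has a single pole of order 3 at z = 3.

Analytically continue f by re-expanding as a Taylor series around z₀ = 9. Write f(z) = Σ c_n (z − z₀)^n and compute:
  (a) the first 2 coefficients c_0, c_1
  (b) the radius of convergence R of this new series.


Let w = z − z₀, so z = z₀ + w.
Then 3 − z = 3 − (z₀ + w) = (3 − z₀) − w = -6 − w.
f(z) = 1/(-6 − w)^3 = (1/(-6)^3) · (1 − w/(-6))^{−3}.
By the binomial series (1−u)^{−3} = Σ_{n≥0} C(n+2, 2) u^n for |u|<1, with u = w/(-6):
  c_n = C(n+2, 2) / (-6)^(n+3).
  c_0 = 1/(-6)^3 = -1/216.
  c_1 = 3/(-6)^4 = 1/432.
The series is valid for |w/d| < 1, i.e. |z − z₀| < |d|.
Radius of convergence: R = |3 − z₀| = |-6| = 6 (distance from z₀ to the singularity z = 3).

c_0 = -1/216, c_1 = 1/432; R = 6.


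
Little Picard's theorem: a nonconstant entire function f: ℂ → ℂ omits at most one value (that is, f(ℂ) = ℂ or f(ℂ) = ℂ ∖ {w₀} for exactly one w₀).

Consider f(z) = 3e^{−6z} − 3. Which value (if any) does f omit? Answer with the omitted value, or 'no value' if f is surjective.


Little Picard bounds the complement of f(ℂ) to at most one point.
e^{−6z} is never zero on ℂ, so 3·e^{−6z} takes every value in ℂ ∖ {0}. Adding -3 shifts the range to ℂ ∖ {-3}. Thus f omits exactly the value -3.

Omitted value: -3.


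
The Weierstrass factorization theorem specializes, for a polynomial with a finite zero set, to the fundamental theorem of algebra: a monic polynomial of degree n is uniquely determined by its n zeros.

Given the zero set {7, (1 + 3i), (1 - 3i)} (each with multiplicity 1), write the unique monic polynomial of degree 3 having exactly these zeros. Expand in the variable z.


The polynomial is p(z) = ∏_{α ∈ S} (z − α), where S = {7, (1 + 3i), (1 - 3i)}.
Expanding the product yields: p(z) = z^3 -9·z^2 + 24·z -70.
Note conjugate pairs combine to real quadratics: (z − (1+3i))(z − (1−3i)) = z² − 2z + 10.
The resulting polynomial has degree 3 and real coefficients as required.

p(z) = z^3 -9·z^2 + 24·z -70.


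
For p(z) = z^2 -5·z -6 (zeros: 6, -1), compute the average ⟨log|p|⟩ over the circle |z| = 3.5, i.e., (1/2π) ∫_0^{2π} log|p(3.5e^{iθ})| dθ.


Zeros: -1, 6; r = 3.5.
Inside |z| < r: -1. Outside (|z| ≥ r): 6.
p(0) = -6, so log|p(0)| = log(6) = 1.7918.
Apply Jensen: I(r) = log|p(0)| + Σ_k log(r/|z_k|), summed over zeros inside |z| < r.
  log(r/|z_k|) for z_k = -1: log(3.5/1) = 1.2528
  Outside zeros (6) contribute nothing to the Jensen sum.
Sum over inside zeros: 1.2528.
I(r) = log|p(0)| + (inside sum) = 1.7918 + 1.2528 = 3.0445.
Note: since some zeros are outside |z| ≤ r, the simplified n·log(r) form does NOT apply — only the inside zeros contribute.

I(r) ≈ 3.0445.


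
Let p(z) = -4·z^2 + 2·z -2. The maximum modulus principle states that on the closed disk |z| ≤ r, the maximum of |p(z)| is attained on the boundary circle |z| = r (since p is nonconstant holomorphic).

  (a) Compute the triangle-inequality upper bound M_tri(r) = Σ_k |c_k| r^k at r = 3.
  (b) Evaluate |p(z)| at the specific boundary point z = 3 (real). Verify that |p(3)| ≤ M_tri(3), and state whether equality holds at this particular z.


Coefficients: c_0 = -2, c_1 = 2, c_2 = -4. Radius r = 3.
Part (a). Triangle bound: M_tri(r) = Σ_k |c_k| r^k
  = |-2|·3^0 + |2|·3^1 + |-4|·3^2
  = 2 + 6 + 36 = 44.
This bounds M(r) := max_{|z|=r} |p(z)| from above; equality holds iff all terms c_k z^k can be made to align in phase at a single z on |z|=r.
Part (b). At z = 3 (real, on the circle |z| = r):
  p(3) = (-2)·3^0 + (2)·3^1 + (-4)·3^2 = -32.
  |p(3)| = 32.
Check: |p(3)| = 32 ≤ 44 = M_tri(3). ✓ Equality does not hold at z = 3 (the coefficients have mixed signs, so the terms do not all align in phase there).

M_tri(3) = 44; |p(3)| = 32; equality at z=3: no.


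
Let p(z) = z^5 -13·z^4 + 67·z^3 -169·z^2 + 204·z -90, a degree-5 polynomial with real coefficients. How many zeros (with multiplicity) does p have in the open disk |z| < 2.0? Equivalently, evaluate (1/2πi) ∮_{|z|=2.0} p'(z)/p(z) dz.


The zeros of p are: 3, (3 + 1i), (3 - 1i), 1, 3.
Their magnitudes are: 3, 3.162, 3.162, 1, 3.
Zeros with |z| < R = 2.0: 1.
Count = 1.
By the argument principle, (1/2πi) ∮_{|z|=R} p'(z)/p(z) dz equals exactly this count.

Number of zeros inside |z| < 2.0: 1.


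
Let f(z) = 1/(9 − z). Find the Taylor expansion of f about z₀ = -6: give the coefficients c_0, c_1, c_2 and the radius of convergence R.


Let w = z − z₀, so z = z₀ + w.
Then 9 − z = 9 − (z₀ + w) = (9 − z₀) − w = 15 − w.
f(z) = 1/(15 − w) = (1/(15)) · 1/(1 − w/(15)) = Σ_{n≥0} w^n / (15)^(n+1).
So c_n = 1/(15)^(n+1):
  c_0 = 1/(15)^1 = 1/15.
  c_1 = 1/(15)^2 = 1/225.
  c_2 = 1/(15)^3 = 1/3375.
The series is valid for |w/d| < 1, i.e. |z − z₀| < |d|.
Radius of convergence: R = |9 − z₀| = |15| = 15 (distance from z₀ to the singularity z = 9).

c_0 = 1/15, c_1 = 1/225, c_2 = 1/3375; R = 15.


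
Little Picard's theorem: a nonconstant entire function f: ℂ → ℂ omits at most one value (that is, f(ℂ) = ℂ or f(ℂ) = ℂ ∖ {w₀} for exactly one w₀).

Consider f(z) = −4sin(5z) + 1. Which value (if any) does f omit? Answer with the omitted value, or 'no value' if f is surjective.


Little Picard bounds the complement of f(ℂ) to at most one point.
sin is entire and surjective onto ℂ: for every w ∈ ℂ, sin(ζ) = w has a solution ζ ∈ ℂ (e.g., via the complex inverse arcsin). With ζ = 5z this gives z = ζ/(5). Then -4·sin(5z) takes every value in -4·ℂ = ℂ, and adding 1 is a bijection of ℂ. So f is surjective and omits no value. (Note: only on the real line is sin bounded by [−1, 1].)

Omitted value: no value.


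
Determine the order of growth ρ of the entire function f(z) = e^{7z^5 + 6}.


|e^{7z^5 + 6}| = e^{Re(7·z^5) + 6} ≤ e^{7|z|^5 + 6} = e^{7r^5 + 6} on |z| = r, so ρ ≤ 5. Choosing z on |z|=r so that 7·z^5 is real positive (always possible by picking arg z appropriately) gives |f(z)| = e^{7r^5 + 6}, matching the bound. The additive constant 6 does not affect log log M(r) ~ 5·log r. Hence ρ = 5.
Therefore ρ = 5.

Order ρ = 5.


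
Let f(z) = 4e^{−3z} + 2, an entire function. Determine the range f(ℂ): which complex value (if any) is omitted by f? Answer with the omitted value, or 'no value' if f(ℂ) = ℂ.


Little Picard bounds the complement of f(ℂ) to at most one point.
e^{−3z} is never zero on ℂ, so 4·e^{−3z} takes every value in ℂ ∖ {0}. Adding 2 shifts the range to ℂ ∖ {2}. Thus f omits exactly the value 2.

Omitted value: 2.


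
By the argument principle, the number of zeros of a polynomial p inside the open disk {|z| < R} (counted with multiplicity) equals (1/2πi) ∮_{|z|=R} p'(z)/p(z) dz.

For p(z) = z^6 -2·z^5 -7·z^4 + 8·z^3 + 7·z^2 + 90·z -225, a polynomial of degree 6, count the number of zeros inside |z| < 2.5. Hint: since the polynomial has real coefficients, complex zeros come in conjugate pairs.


The zeros of p are: (-1 + 2i), (-1 - 2i), (2 + 1i), (2 - 1i), 3, -3.
Their magnitudes are: 2.236, 2.236, 2.236, 2.236, 3, 3.
Zeros with |z| < R = 2.5: (-1 + 2i), (-1 - 2i), (2 + 1i), (2 - 1i).
Count = 4.
By the argument principle, (1/2πi) ∮_{|z|=R} p'(z)/p(z) dz equals exactly this count.

Number of zeros inside |z| < 2.5: 4.


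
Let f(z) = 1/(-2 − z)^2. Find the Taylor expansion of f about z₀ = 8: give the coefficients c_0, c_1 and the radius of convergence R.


Let w = z − z₀, so z = z₀ + w.
Then -2 − z = -2 − (z₀ + w) = (-2 − z₀) − w = -10 − w.
f(z) = 1/(-10 − w)^2 = (1/(-10)^2) · (1 − w/(-10))^{−2}.
By the binomial series (1−u)^{−2} = Σ_{n≥0} C(n+1, 1) u^n for |u|<1, with u = w/(-10):
  c_n = C(n+1, 1) / (-10)^(n+2).
  c_0 = 1/(-10)^2 = 1/100.
  c_1 = 2/(-10)^3 = -1/500.
The series is valid for |w/d| < 1, i.e. |z − z₀| < |d|.
Radius of convergence: R = |-2 − z₀| = |-10| = 10 (distance from z₀ to the singularity z = -2).

c_0 = 1/100, c_1 = -1/500; R = 10.


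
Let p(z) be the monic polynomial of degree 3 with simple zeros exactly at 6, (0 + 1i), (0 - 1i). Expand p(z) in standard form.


The polynomial is p(z) = ∏_{α ∈ S} (z − α), where S = {6, (0 + 1i), (0 - 1i)}.
Expanding the product yields: p(z) = z^3 -6·z^2 + z -6.
Note conjugate pairs combine to real quadratics: (z − (0+1i))(z − (0−1i)) = z² + 1.
The resulting polynomial has degree 3 and real coefficients as required.

p(z) = z^3 -6·z^2 + z -6.


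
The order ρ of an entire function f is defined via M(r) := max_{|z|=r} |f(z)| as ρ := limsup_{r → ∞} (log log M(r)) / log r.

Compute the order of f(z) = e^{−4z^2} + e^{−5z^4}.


Each summand is entire of order 2 and 4 respectively (as in the single-exponential case). The order of a sum is at most the max of the orders, so ρ ≤ 4. For the lower bound: on |z|=r choose arg z so that -5z^4 is real positive; then |e^{-5z^4}| = e^{5r^4} while |e^{-4z^2}| ≤ e^{4r^2} = o(e^{5r^4}). So |f| ≥ e^{5r^4}(1 − o(1)) and ρ ≥ 4. Hence ρ = max(2, 4) = 4.
Therefore ρ = 4.

Order ρ = 4.


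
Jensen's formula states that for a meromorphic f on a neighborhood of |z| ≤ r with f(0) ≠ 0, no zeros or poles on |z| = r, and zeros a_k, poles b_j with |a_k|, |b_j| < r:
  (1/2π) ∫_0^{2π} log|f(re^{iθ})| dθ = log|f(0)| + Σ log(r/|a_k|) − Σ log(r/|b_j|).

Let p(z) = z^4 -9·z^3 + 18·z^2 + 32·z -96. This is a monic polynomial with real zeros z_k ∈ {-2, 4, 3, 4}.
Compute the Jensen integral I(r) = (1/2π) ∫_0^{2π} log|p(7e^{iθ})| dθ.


Zeros: -2, 3, 4, 4; r = 7.
Inside |z| < r: -2, 3, 4, 4. Outside (|z| ≥ r): ∅.
p(0) = -96, so log|p(0)| = log(96) = 4.5643.
Apply Jensen: I(r) = log|p(0)| + Σ_k log(r/|z_k|), summed over zeros inside |z| < r.
  log(r/|z_k|) for z_k = -2: log(7/2) = 1.2528
  log(r/|z_k|) for z_k = 4: log(7/4) = 0.5596
  log(r/|z_k|) for z_k = 3: log(7/3) = 0.8473
  log(r/|z_k|) for z_k = 4: log(7/4) = 0.5596
Sum over inside zeros: 3.2193.
I(r) = log|p(0)| + (inside sum) = 4.5643 + 3.2193 = 7.7836.
Closed form (all zeros inside, monic): I(r) = n·log(r) = 4·log(7) = 7.7836. ✓

I(r) ≈ 7.7836.


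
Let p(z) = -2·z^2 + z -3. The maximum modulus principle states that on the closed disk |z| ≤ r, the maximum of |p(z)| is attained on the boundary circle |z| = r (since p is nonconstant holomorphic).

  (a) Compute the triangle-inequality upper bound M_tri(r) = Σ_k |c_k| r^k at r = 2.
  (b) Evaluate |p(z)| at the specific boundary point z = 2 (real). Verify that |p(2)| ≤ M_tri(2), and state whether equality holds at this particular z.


Coefficients: c_0 = -3, c_1 = 1, c_2 = -2. Radius r = 2.
Part (a). Triangle bound: M_tri(r) = Σ_k |c_k| r^k
  = |-3|·2^0 + |1|·2^1 + |-2|·2^2
  = 3 + 2 + 8 = 13.
This bounds M(r) := max_{|z|=r} |p(z)| from above; equality holds iff all terms c_k z^k can be made to align in phase at a single z on |z|=r.
Part (b). At z = 2 (real, on the circle |z| = r):
  p(2) = (-3)·2^0 + (1)·2^1 + (-2)·2^2 = -9.
  |p(2)| = 9.
Check: |p(2)| = 9 ≤ 13 = M_tri(2). ✓ Equality does not hold at z = 2 (the coefficients have mixed signs, so the terms do not all align in phase there).

M_tri(2) = 13; |p(2)| = 9; equality at z=2: no.


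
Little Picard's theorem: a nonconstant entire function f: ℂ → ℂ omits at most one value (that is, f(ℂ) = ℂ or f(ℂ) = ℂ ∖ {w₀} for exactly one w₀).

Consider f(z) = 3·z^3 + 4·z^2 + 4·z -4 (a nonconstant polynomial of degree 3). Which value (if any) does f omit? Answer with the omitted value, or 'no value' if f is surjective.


Little Picard bounds the complement of f(ℂ) to at most one point.
For every w ∈ ℂ, the equation p(z) − w = 0 is a nonconstant polynomial in z and hence has at least one root by the fundamental theorem of algebra. So p is surjective onto ℂ, omitting no value.

Omitted value: no value.


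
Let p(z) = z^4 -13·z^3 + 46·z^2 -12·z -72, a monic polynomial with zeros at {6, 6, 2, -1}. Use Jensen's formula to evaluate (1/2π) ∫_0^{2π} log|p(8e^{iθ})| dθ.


Zeros: -1, 2, 6, 6; r = 8.
Inside |z| < r: -1, 2, 6, 6. Outside (|z| ≥ r): ∅.
p(0) = -72, so log|p(0)| = log(72) = 4.2767.
Apply Jensen: I(r) = log|p(0)| + Σ_k log(r/|z_k|), summed over zeros inside |z| < r.
  log(r/|z_k|) for z_k = 6: log(8/6) = 0.2877
  log(r/|z_k|) for z_k = 6: log(8/6) = 0.2877
  log(r/|z_k|) for z_k = 2: log(8/2) = 1.3863
  log(r/|z_k|) for z_k = -1: log(8/1) = 2.0794
Sum over inside zeros: 4.0411.
I(r) = log|p(0)| + (inside sum) = 4.2767 + 4.0411 = 8.3178.
Closed form (all zeros inside, monic): I(r) = n·log(r) = 4·log(8) = 8.3178. ✓

I(r) ≈ 8.3178.


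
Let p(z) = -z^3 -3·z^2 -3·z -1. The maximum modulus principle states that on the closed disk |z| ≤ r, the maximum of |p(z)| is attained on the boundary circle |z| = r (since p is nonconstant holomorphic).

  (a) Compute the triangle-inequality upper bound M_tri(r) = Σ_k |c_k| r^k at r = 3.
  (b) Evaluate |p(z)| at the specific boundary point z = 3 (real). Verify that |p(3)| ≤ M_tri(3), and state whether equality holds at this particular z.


Coefficients: c_0 = -1, c_1 = -3, c_2 = -3, c_3 = -1. Radius r = 3.
Part (a). Triangle bound: M_tri(r) = Σ_k |c_k| r^k
  = |-1|·3^0 + |-3|·3^1 + |-3|·3^2 + |-1|·3^3
  = 1 + 9 + 27 + 27 = 64.
This bounds M(r) := max_{|z|=r} |p(z)| from above; equality holds iff all terms c_k z^k can be made to align in phase at a single z on |z|=r.
Part (b). At z = 3 (real, on the circle |z| = r):
  p(3) = (-1)·3^0 + (-3)·3^1 + (-3)·3^2 + (-1)·3^3 = -64.
  |p(3)| = 64.
Since all nonzero coefficients share the same sign, |p(3)| = 64 = M_tri(3); the triangle bound is attained at z = 3, so in fact M(r) = 64.

M_tri(3) = 64; |p(3)| = 64; equality at z=3: yes.


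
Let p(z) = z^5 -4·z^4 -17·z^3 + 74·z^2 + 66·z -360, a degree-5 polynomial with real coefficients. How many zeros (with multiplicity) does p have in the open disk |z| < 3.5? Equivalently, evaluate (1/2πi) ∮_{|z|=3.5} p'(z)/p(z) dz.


The zeros of p are: -3, 4, -3, (3 + 1i), (3 - 1i).
Their magnitudes are: 3, 4, 3, 3.162, 3.162.
Zeros with |z| < R = 3.5: -3, -3, (3 + 1i), (3 - 1i).
Count = 4.
By the argument principle, (1/2πi) ∮_{|z|=R} p'(z)/p(z) dz equals exactly this count.

Number of zeros inside |z| < 3.5: 4.


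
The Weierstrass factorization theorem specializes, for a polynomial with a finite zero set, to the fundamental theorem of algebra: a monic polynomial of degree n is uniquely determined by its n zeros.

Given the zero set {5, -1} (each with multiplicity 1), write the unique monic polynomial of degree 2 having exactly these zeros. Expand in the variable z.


The polynomial is p(z) = ∏_{α ∈ S} (z − α), where S = {5, -1}.
Expanding the product yields: p(z) = z^2 -4·z -5.
The resulting polynomial has degree 2 and real coefficients as required.

p(z) = z^2 -4·z -5.


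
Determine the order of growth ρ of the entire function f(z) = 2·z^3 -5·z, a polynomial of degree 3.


|f(z)| ≤ Σ|c_k|·r^k = O(r^3) as r → ∞. Polynomial growth is O(e^{r^ε}) for every ε > 0 (since r^3/e^{r^ε} → 0), so ρ ≤ ε for all ε > 0, i.e. ρ = 0. Every nonconstant polynomial has order 0.
Therefore ρ = 0.

Order ρ = 0.


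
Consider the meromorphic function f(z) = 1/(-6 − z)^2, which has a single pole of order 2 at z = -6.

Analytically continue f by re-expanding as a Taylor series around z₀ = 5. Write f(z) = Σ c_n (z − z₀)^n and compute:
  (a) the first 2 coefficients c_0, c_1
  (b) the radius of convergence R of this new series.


Let w = z − z₀, so z = z₀ + w.
Then -6 − z = -6 − (z₀ + w) = (-6 − z₀) − w = -11 − w.
f(z) = 1/(-11 − w)^2 = (1/(-11)^2) · (1 − w/(-11))^{−2}.
By the binomial series (1−u)^{−2} = Σ_{n≥0} C(n+1, 1) u^n for |u|<1, with u = w/(-11):
  c_n = C(n+1, 1) / (-11)^(n+2).
  c_0 = 1/(-11)^2 = 1/121.
  c_1 = 2/(-11)^3 = -2/1331.
The series is valid for |w/d| < 1, i.e. |z − z₀| < |d|.
Radius of convergence: R = |-6 − z₀| = |-11| = 11 (distance from z₀ to the singularity z = -6).

c_0 = 1/121, c_1 = -2/1331; R = 11.


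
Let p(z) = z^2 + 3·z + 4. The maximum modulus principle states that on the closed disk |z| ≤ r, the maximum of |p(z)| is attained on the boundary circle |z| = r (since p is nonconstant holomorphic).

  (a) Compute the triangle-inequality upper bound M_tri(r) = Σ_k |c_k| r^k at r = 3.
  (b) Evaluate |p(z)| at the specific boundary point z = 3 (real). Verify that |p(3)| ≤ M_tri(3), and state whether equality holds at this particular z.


Coefficients: c_0 = 4, c_1 = 3, c_2 = 1. Radius r = 3.
Part (a). Triangle bound: M_tri(r) = Σ_k |c_k| r^k
  = |4|·3^0 + |3|·3^1 + |1|·3^2
  = 4 + 9 + 9 = 22.
This bounds M(r) := max_{|z|=r} |p(z)| from above; equality holds iff all terms c_k z^k can be made to align in phase at a single z on |z|=r.
Part (b). At z = 3 (real, on the circle |z| = r):
  p(3) = (4)·3^0 + (3)·3^1 + (1)·3^2 = 22.
  |p(3)| = 22.
Since all nonzero coefficients share the same sign, |p(3)| = 22 = M_tri(3); the triangle bound is attained at z = 3, so in fact M(r) = 22.

M_tri(3) = 22; |p(3)| = 22; equality at z=3: yes.


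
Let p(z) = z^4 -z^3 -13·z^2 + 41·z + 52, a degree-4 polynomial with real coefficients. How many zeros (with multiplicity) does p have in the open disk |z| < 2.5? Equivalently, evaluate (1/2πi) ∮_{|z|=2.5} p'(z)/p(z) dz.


The zeros of p are: -1, (3 + 2i), (3 - 2i), -4.
Their magnitudes are: 1, 3.606, 3.606, 4.
Zeros with |z| < R = 2.5: -1.
Count = 1.
By the argument principle, (1/2πi) ∮_{|z|=R} p'(z)/p(z) dz equals exactly this count.

Number of zeros inside |z| < 2.5: 1.


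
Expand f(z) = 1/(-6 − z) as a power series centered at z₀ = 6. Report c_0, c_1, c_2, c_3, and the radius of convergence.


Let w = z − z₀, so z = z₀ + w.
Then -6 − z = -6 − (z₀ + w) = (-6 − z₀) − w = -12 − w.
f(z) = 1/(-12 − w) = (1/(-12)) · 1/(1 − w/(-12)) = Σ_{n≥0} w^n / (-12)^(n+1).
So c_n = 1/(-12)^(n+1):
  c_0 = 1/(-12)^1 = -1/12.
  c_1 = 1/(-12)^2 = 1/144.
  c_2 = 1/(-12)^3 = -1/1728.
  c_3 = 1/(-12)^4 = 1/20736.
The series is valid for |w/d| < 1, i.e. |z − z₀| < |d|.
Radius of convergence: R = |-6 − z₀| = |-12| = 12 (distance from z₀ to the singularity z = -6).

c_0 = -1/12, c_1 = 1/144, c_2 = -1/1728, c_3 = 1/20736; R = 12.


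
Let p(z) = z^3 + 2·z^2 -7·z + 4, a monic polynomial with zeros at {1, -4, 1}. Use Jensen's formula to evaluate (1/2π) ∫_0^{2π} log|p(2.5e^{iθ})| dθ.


Zeros: -4, 1, 1; r = 2.5.
Inside |z| < r: 1, 1. Outside (|z| ≥ r): -4.
p(0) = 4, so log|p(0)| = log(4) = 1.3863.
Apply Jensen: I(r) = log|p(0)| + Σ_k log(r/|z_k|), summed over zeros inside |z| < r.
  log(r/|z_k|) for z_k = 1: log(2.5/1) = 0.9163
  log(r/|z_k|) for z_k = 1: log(2.5/1) = 0.9163
  Outside zeros (-4) contribute nothing to the Jensen sum.
Sum over inside zeros: 1.8326.
I(r) = log|p(0)| + (inside sum) = 1.3863 + 1.8326 = 3.2189.
Note: since some zeros are outside |z| ≤ r, the simplified n·log(r) form does NOT apply — only the inside zeros contribute.

I(r) ≈ 3.2189.


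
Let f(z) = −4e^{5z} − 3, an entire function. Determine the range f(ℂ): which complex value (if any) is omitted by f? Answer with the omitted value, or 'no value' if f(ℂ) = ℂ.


Little Picard bounds the complement of f(ℂ) to at most one point.
e^{5z} is never zero on ℂ, so -4·e^{5z} takes every value in ℂ ∖ {0}. Adding -3 shifts the range to ℂ ∖ {-3}. Thus f omits exactly the value -3.

Omitted value: -3.


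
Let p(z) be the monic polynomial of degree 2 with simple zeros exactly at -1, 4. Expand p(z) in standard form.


The polynomial is p(z) = ∏_{α ∈ S} (z − α), where S = {-1, 4}.
Expanding the product yields: p(z) = z^2 -3·z -4.
The resulting polynomial has degree 2 and real coefficients as required.

p(z) = z^2 -3·z -4.


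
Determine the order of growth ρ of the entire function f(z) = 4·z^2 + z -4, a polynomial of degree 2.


|f(z)| ≤ Σ|c_k|·r^k = O(r^2) as r → ∞. Polynomial growth is O(e^{r^ε}) for every ε > 0 (since r^2/e^{r^ε} → 0), so ρ ≤ ε for all ε > 0, i.e. ρ = 0. Every nonconstant polynomial has order 0.
Therefore ρ = 0.

Order ρ = 0.


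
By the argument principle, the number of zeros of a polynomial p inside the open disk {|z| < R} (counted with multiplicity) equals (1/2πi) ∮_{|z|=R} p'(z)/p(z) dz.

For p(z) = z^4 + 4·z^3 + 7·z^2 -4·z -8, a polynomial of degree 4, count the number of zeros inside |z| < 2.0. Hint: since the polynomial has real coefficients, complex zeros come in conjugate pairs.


The zeros of p are: (-2 + 2i), (-2 - 2i), -1, 1.
Their magnitudes are: 2.828, 2.828, 1, 1.
Zeros with |z| < R = 2.0: -1, 1.
Count = 2.
By the argument principle, (1/2πi) ∮_{|z|=R} p'(z)/p(z) dz equals exactly this count.

Number of zeros inside |z| < 2.0: 2.


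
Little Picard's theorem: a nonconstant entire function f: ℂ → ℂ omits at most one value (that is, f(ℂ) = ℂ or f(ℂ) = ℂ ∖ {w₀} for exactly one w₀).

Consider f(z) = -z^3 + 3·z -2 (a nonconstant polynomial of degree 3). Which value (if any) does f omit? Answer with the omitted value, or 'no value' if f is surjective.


Little Picard bounds the complement of f(ℂ) to at most one point.
For every w ∈ ℂ, the equation p(z) − w = 0 is a nonconstant polynomial in z and hence has at least one root by the fundamental theorem of algebra. So p is surjective onto ℂ, omitting no value.

Omitted value: no value.


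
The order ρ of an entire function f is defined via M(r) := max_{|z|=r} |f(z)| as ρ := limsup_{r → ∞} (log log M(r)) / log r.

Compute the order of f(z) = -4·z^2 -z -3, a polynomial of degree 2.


|f(z)| ≤ Σ|c_k|·r^k = O(r^2) as r → ∞. Polynomial growth is O(e^{r^ε}) for every ε > 0 (since r^2/e^{r^ε} → 0), so ρ ≤ ε for all ε > 0, i.e. ρ = 0. Every nonconstant polynomial has order 0.
Therefore ρ = 0.

Order ρ = 0.


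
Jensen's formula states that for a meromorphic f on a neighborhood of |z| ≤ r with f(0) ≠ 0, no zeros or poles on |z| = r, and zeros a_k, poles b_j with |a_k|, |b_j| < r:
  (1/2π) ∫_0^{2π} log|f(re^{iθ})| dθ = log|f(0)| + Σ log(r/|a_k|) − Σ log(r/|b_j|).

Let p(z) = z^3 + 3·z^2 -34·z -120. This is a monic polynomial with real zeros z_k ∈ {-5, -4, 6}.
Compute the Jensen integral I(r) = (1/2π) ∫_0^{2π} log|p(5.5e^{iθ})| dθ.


Zeros: -5, -4, 6; r = 5.5.
Inside |z| < r: -5, -4. Outside (|z| ≥ r): 6.
p(0) = -120, so log|p(0)| = log(120) = 4.7875.
Apply Jensen: I(r) = log|p(0)| + Σ_k log(r/|z_k|), summed over zeros inside |z| < r.
  log(r/|z_k|) for z_k = -5: log(5.5/5) = 0.0953
  log(r/|z_k|) for z_k = -4: log(5.5/4) = 0.3185
  Outside zeros (6) contribute nothing to the Jensen sum.
Sum over inside zeros: 0.4138.
I(r) = log|p(0)| + (inside sum) = 4.7875 + 0.4138 = 5.2013.
Note: since some zeros are outside |z| ≤ r, the simplified n·log(r) form does NOT apply — only the inside zeros contribute.

I(r) ≈ 5.2013.


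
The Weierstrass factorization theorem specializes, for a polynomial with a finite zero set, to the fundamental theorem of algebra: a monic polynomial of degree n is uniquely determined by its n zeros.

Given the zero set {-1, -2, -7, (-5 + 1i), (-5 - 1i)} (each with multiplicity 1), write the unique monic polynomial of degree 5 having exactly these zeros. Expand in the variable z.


The polynomial is p(z) = ∏_{α ∈ S} (z − α), where S = {-1, -2, -7, (-5 + 1i), (-5 - 1i)}.
Expanding the product yields: p(z) = z^5 + 20·z^4 + 149·z^3 + 504·z^2 + 738·z + 364.
Note conjugate pairs combine to real quadratics: (z − (-5+1i))(z − (-5−1i)) = z² + 10z + 26.
The resulting polynomial has degree 5 and real coefficients as required.

p(z) = z^5 + 20·z^4 + 149·z^3 + 504·z^2 + 738·z + 364.


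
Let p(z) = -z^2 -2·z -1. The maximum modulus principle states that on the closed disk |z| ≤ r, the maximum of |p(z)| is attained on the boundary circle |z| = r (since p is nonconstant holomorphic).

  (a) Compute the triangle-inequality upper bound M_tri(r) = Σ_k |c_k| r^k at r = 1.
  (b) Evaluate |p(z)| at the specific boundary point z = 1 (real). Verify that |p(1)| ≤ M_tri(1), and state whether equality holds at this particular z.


Coefficients: c_0 = -1, c_1 = -2, c_2 = -1. Radius r = 1.
Part (a). Triangle bound: M_tri(r) = Σ_k |c_k| r^k
  = |-1|·1^0 + |-2|·1^1 + |-1|·1^2
  = 1 + 2 + 1 = 4.
This bounds M(r) := max_{|z|=r} |p(z)| from above; equality holds iff all terms c_k z^k can be made to align in phase at a single z on |z|=r.
Part (b). At z = 1 (real, on the circle |z| = r):
  p(1) = (-1)·1^0 + (-2)·1^1 + (-1)·1^2 = -4.
  |p(1)| = 4.
Since all nonzero coefficients share the same sign, |p(1)| = 4 = M_tri(1); the triangle bound is attained at z = 1, so in fact M(r) = 4.

M_tri(1) = 4; |p(1)| = 4; equality at z=1: yes.


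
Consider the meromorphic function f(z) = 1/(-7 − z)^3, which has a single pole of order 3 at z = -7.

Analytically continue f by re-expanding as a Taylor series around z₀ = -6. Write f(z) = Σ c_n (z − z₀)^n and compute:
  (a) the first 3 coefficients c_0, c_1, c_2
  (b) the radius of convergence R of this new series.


Let w = z − z₀, so z = z₀ + w.
Then -7 − z = -7 − (z₀ + w) = (-7 − z₀) − w = -1 − w.
f(z) = 1/(-1 − w)^3 = (1/(-1)^3) · (1 − w/(-1))^{−3}.
By the binomial series (1−u)^{−3} = Σ_{n≥0} C(n+2, 2) u^n for |u|<1, with u = w/(-1):
  c_n = C(n+2, 2) / (-1)^(n+3).
  c_0 = 1/(-1)^3 = -1.
  c_1 = 3/(-1)^4 = 3.
  c_2 = 6/(-1)^5 = -6.
The series is valid for |w/d| < 1, i.e. |z − z₀| < |d|.
Radius of convergence: R = |-7 − z₀| = |-1| = 1 (distance from z₀ to the singularity z = -7).

c_0 = -1, c_1 = 3, c_2 = -6; R = 1.


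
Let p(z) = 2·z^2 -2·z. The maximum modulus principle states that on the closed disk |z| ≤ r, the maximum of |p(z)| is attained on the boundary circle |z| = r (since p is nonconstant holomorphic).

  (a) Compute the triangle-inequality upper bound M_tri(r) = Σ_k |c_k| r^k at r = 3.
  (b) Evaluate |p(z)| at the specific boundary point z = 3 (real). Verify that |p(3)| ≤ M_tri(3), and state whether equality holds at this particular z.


Coefficients: c_0 = 0, c_1 = -2, c_2 = 2. Radius r = 3.
Part (a). Triangle bound: M_tri(r) = Σ_k |c_k| r^k
  = |0|·3^0 + |-2|·3^1 + |2|·3^2
  = 0 + 6 + 18 = 24.
This bounds M(r) := max_{|z|=r} |p(z)| from above; equality holds iff all terms c_k z^k can be made to align in phase at a single z on |z|=r.
Part (b). At z = 3 (real, on the circle |z| = r):
  p(3) = (0)·3^0 + (-2)·3^1 + (2)·3^2 = 12.
  |p(3)| = 12.
Check: |p(3)| = 12 ≤ 24 = M_tri(3). ✓ Equality does not hold at z = 3 (the coefficients have mixed signs, so the terms do not all align in phase there).

M_tri(3) = 24; |p(3)| = 12; equality at z=3: no.


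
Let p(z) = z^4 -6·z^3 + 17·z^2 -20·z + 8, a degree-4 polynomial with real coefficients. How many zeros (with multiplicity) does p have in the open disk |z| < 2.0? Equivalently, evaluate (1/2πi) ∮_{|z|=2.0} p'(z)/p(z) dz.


The zeros of p are: 1, 1, (2 + 2i), (2 - 2i).
Their magnitudes are: 1, 1, 2.828, 2.828.
Zeros with |z| < R = 2.0: 1, 1.
Count = 2.
By the argument principle, (1/2πi) ∮_{|z|=R} p'(z)/p(z) dz equals exactly this count.

Number of zeros inside |z| < 2.0: 2.


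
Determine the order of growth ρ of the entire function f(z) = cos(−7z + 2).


cos(w) is a linear combination of e^{iw} and e^{−iw} (or e^w, e^{−w} in the hyperbolic case), so |cos(w)| ≤ e^{|w|}. With w = −7z + 2, |w| ≤ 7|z| + 2 = 7r + 2 on |z| = r, giving M(r) ≤ e^{7r + 2}, so ρ ≤ 1. On a suitable ray (z = it for sin/cos; z = t for sinh/cosh, t real → ∞), |cos(−7z + 2)| grows like e^{7|t|}/2, so ρ ≥ 1. Hence ρ = 1.
Therefore ρ = 1.

Order ρ = 1.


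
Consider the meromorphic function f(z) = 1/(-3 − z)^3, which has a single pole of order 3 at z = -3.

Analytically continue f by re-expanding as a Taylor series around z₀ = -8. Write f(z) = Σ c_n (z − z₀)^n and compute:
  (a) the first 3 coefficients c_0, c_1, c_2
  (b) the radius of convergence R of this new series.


Let w = z − z₀, so z = z₀ + w.
Then -3 − z = -3 − (z₀ + w) = (-3 − z₀) − w = 5 − w.
f(z) = 1/(5 − w)^3 = (1/(5)^3) · (1 − w/(5))^{−3}.
By the binomial series (1−u)^{−3} = Σ_{n≥0} C(n+2, 2) u^n for |u|<1, with u = w/(5):
  c_n = C(n+2, 2) / (5)^(n+3).
  c_0 = 1/(5)^3 = 1/125.
  c_1 = 3/(5)^4 = 3/625.
  c_2 = 6/(5)^5 = 6/3125.
The series is valid for |w/d| < 1, i.e. |z − z₀| < |d|.
Radius of convergence: R = |-3 − z₀| = |5| = 5 (distance from z₀ to the singularity z = -3).

c_0 = 1/125, c_1 = 3/625, c_2 = 6/3125; R = 5.


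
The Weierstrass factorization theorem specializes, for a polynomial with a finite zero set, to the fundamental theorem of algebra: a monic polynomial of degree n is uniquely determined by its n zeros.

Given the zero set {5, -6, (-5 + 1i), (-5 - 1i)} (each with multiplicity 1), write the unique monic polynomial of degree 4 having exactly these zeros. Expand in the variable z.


The polynomial is p(z) = ∏_{α ∈ S} (z − α), where S = {5, -6, (-5 + 1i), (-5 - 1i)}.
Expanding the product yields: p(z) = z^4 + 11·z^3 + 6·z^2 -274·z -780.
Note conjugate pairs combine to real quadratics: (z − (-5+1i))(z − (-5−1i)) = z² + 10z + 26.
The resulting polynomial has degree 4 and real coefficients as required.

p(z) = z^4 + 11·z^3 + 6·z^2 -274·z -780.


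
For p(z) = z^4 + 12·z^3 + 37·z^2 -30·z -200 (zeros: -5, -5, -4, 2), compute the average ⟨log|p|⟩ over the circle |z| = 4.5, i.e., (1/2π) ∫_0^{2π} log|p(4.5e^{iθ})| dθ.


Zeros: -5, -5, -4, 2; r = 4.5.
Inside |z| < r: -4, 2. Outside (|z| ≥ r): -5, -5.
p(0) = -200, so log|p(0)| = log(200) = 5.2983.
Apply Jensen: I(r) = log|p(0)| + Σ_k log(r/|z_k|), summed over zeros inside |z| < r.
  log(r/|z_k|) for z_k = -4: log(4.5/4) = 0.1178
  log(r/|z_k|) for z_k = 2: log(4.5/2) = 0.8109
  Outside zeros (-5, -5) contribute nothing to the Jensen sum.
Sum over inside zeros: 0.9287.
I(r) = log|p(0)| + (inside sum) = 5.2983 + 0.9287 = 6.2270.
Note: since some zeros are outside |z| ≤ r, the simplified n·log(r) form does NOT apply — only the inside zeros contribute.

I(r) ≈ 6.2270.


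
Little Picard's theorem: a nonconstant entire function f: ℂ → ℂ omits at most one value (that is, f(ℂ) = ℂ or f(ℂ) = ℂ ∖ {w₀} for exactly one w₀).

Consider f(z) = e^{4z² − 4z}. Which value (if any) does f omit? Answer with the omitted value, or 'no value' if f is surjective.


Little Picard bounds the complement of f(ℂ) to at most one point.
The exponent g(z) = 4z² − 4z is a nonconstant polynomial, hence surjective onto ℂ. So e^{g(z)} takes every value in {e^w : w ∈ ℂ} = ℂ ∖ {0}. Adding 0 shifts the range to ℂ ∖ {0}. f omits exactly 0.

Omitted value: 0.


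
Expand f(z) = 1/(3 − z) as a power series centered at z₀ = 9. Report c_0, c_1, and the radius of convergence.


Let w = z − z₀, so z = z₀ + w.
Then 3 − z = 3 − (z₀ + w) = (3 − z₀) − w = -6 − w.
f(z) = 1/(-6 − w) = (1/(-6)) · 1/(1 − w/(-6)) = Σ_{n≥0} w^n / (-6)^(n+1).
So c_n = 1/(-6)^(n+1):
  c_0 = 1/(-6)^1 = -1/6.
  c_1 = 1/(-6)^2 = 1/36.
The series is valid for |w/d| < 1, i.e. |z − z₀| < |d|.
Radius of convergence: R = |3 − z₀| = |-6| = 6 (distance from z₀ to the singularity z = 3).

c_0 = -1/6, c_1 = 1/36; R = 6.


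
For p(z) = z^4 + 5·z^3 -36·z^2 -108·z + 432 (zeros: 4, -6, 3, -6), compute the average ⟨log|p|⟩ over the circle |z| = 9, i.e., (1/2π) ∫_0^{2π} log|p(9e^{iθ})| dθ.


Zeros: -6, -6, 3, 4; r = 9.
Inside |z| < r: -6, -6, 3, 4. Outside (|z| ≥ r): ∅.
p(0) = 432, so log|p(0)| = log(432) = 6.0684.
Apply Jensen: I(r) = log|p(0)| + Σ_k log(r/|z_k|), summed over zeros inside |z| < r.
  log(r/|z_k|) for z_k = 4: log(9/4) = 0.8109
  log(r/|z_k|) for z_k = -6: log(9/6) = 0.4055
  log(r/|z_k|) for z_k = 3: log(9/3) = 1.0986
  log(r/|z_k|) for z_k = -6: log(9/6) = 0.4055
Sum over inside zeros: 2.7205.
I(r) = log|p(0)| + (inside sum) = 6.0684 + 2.7205 = 8.7889.
Closed form (all zeros inside, monic): I(r) = n·log(r) = 4·log(9) = 8.7889. ✓

I(r) ≈ 8.7889.


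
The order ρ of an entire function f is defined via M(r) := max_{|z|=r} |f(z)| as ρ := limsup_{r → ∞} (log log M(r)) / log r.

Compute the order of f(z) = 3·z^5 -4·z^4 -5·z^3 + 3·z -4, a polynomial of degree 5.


|f(z)| ≤ Σ|c_k|·r^k = O(r^5) as r → ∞. Polynomial growth is O(e^{r^ε}) for every ε > 0 (since r^5/e^{r^ε} → 0), so ρ ≤ ε for all ε > 0, i.e. ρ = 0. Every nonconstant polynomial has order 0.
Therefore ρ = 0.

Order ρ = 0.


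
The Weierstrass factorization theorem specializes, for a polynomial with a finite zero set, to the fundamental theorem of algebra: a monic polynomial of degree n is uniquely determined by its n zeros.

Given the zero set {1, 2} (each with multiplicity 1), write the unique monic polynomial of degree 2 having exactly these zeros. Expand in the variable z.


The polynomial is p(z) = ∏_{α ∈ S} (z − α), where S = {1, 2}.
Expanding the product yields: p(z) = z^2 -3·z + 2.
The resulting polynomial has degree 2 and real coefficients as required.

p(z) = z^2 -3·z + 2.


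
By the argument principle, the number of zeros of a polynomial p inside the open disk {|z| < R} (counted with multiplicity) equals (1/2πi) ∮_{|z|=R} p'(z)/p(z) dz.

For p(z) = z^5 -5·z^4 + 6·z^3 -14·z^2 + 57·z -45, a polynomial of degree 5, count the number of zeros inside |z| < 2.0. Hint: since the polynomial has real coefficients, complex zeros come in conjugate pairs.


The zeros of p are: 3, 3, 1, (-1 + 2i), (-1 - 2i).
Their magnitudes are: 3, 3, 1, 2.236, 2.236.
Zeros with |z| < R = 2.0: 1.
Count = 1.
By the argument principle, (1/2πi) ∮_{|z|=R} p'(z)/p(z) dz equals exactly this count.

Number of zeros inside |z| < 2.0: 1.


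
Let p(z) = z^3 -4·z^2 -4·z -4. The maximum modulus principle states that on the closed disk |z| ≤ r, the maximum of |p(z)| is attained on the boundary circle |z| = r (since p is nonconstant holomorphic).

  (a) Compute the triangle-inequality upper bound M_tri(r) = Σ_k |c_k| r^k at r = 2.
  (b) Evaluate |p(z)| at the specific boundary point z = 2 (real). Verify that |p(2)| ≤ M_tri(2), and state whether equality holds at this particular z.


Coefficients: c_0 = -4, c_1 = -4, c_2 = -4, c_3 = 1. Radius r = 2.
Part (a). Triangle bound: M_tri(r) = Σ_k |c_k| r^k
  = |-4|·2^0 + |-4|·2^1 + |-4|·2^2 + |1|·2^3
  = 4 + 8 + 16 + 8 = 36.
This bounds M(r) := max_{|z|=r} |p(z)| from above; equality holds iff all terms c_k z^k can be made to align in phase at a single z on |z|=r.
Part (b). At z = 2 (real, on the circle |z| = r):
  p(2) = (-4)·2^0 + (-4)·2^1 + (-4)·2^2 + (1)·2^3 = -20.
  |p(2)| = 20.
Check: |p(2)| = 20 ≤ 36 = M_tri(2). ✓ Equality does not hold at z = 2 (the coefficients have mixed signs, so the terms do not all align in phase there).

M_tri(2) = 36; |p(2)| = 20; equality at z=2: no.
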